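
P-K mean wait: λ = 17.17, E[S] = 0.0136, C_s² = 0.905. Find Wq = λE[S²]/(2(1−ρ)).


ρ = λ·E[S] = 17.17·0.0136 = 0.2335
E[S²] = E[S]²(1+C_s²) = 0.0136²·(1+0.905) = 0.0003523
Wq = λ·E[S²]/(2(1−ρ)) = 17.17·0.0003523/(2·0.7665) = 0.003946 hr

Final: 0.003946 hr


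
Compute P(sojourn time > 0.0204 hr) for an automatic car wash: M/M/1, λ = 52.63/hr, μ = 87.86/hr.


W ~ Exponential(μ−λ) for M/M/1.
μ − λ = 87.86 − 52.63 = 35.2300
P(W > t) = e^{−(μ−λ)t} = e^{−0.7187} = 0.487389

Final: 0.487389


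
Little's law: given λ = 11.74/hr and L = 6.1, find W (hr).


W = L/λ = 6.1/11.74 = 0.5196 hr

Final: 0.5196 hr


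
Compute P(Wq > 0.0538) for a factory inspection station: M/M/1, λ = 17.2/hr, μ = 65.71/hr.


ρ = 17.2/65.71 = 0.2618
P(Wq > t) = ρ·e^{−(μ−λ)t} = 0.2618·e^{−2.6098}
= 0.2618·0.073546 = 0.019251

Final: 0.019251


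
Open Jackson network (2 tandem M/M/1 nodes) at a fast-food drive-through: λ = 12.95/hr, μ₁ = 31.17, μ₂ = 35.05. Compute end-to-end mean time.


Each node sees arrival rate λ = 12.95/hr (tandem ⇒ throughput preserved).
W₁ = 1/(μ₁−λ) = 1/(31.17−12.95) = 0.05488 hr
W₂ = 1/(μ₂−λ) = 1/(35.05−12.95) = 0.04525 hr
W_total = W₁ + W₂ = 0.05488 + 0.04525 = 0.10013 hr

Final: 0.10013 hr


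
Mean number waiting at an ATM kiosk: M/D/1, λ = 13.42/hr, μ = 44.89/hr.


ρ = 13.42/44.89 = 0.2990
M/D/1: Lq = ρ²/(2(1−ρ)) = 0.08937/(2·0.7010) = 0.06374

Final: 0.06374


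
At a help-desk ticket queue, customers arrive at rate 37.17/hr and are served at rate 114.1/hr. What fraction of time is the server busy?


ρ = λ/μ = 37.17/114.1 = 0.3258

Final: 0.3258


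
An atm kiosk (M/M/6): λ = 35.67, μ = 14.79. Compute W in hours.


a = 2.4118; ρ = 0.4020; P₀ = 0.089247
Lq = P₀·a^c·ρ/(c!(1−ρ)²) = 0.02742
Wq = Lq/λ = 0.02742/35.67 = 0.0007686 hr
W = Wq + 1/μ = 0.0007686 + 0.06761 = 0.06838 hr

Final: 0.06838 hr


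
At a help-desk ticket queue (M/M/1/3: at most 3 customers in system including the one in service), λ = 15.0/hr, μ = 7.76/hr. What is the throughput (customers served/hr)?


ρ = 1.9330; P_K = (1−ρ)ρ^3/(1−ρ^4) = 0.519906
λ_eff = λ(1 − P_K) = 15.0·(1 − 0.519906) = 15.0·0.480094 = 7.2014 /hr

Final: 7.2014 /hr


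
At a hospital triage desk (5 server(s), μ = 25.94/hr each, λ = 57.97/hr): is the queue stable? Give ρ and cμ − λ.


Total capacity cμ = 5·25.94 = 129.70/hr
ρ = λ/(cμ) = 57.97/129.70 = 0.4470
Stable ⇔ ρ < 1: YES
Spare capacity = cμ − λ = 129.70 − 57.97 = 71.73/hr

Final: ρ = 0.4470; stable; margin = 71.73/hr


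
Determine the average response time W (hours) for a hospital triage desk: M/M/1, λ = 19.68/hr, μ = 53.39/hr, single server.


W = 1/(μ−λ) = 1/(53.39 − 19.68) = 1/33.71 = 0.02966 hr

Final: 0.02966 hr


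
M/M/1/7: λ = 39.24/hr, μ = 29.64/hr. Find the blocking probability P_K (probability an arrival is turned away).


ρ = λ/μ = 39.24/29.64 = 1.3239
P_K = (1−ρ)ρ^K/(1−ρ^(K+1)) = (-0.3239·7.127801)/(1 − 9.436401)
= -2.308600/-8.436401 = 0.273647

Final: 0.273647


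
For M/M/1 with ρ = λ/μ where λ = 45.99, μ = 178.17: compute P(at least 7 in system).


ρ = 45.99/178.17 = 0.2581
P(N ≥ n) = ρ^n = 0.2581^7 = 0.00007635

Final: 0.00007635


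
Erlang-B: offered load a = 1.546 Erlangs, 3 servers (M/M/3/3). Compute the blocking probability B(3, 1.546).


B(c,a) = (a^c/c!) / Σ_{k=0}^{c} a^k/k!
a^3/3! = 0.615853
Σ terms (k=0..3): 1.00000 + 1.54600 + 1.19506 + 0.61585 = 4.356911
B = 0.615853/4.356911 = 0.141351

Final: 0.141351


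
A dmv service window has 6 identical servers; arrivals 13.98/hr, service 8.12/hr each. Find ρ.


ρ = λ/(cμ) = 13.98/(6·8.12) = 13.98/48.72 = 0.2869

Final: 0.2869


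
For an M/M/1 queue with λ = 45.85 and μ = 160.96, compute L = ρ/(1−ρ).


ρ = λ/μ = 45.85/160.96 = 0.2849
L = ρ/(1−ρ) = 0.2849/(1 − 0.2849) = 0.2849/0.7151 = 0.3983

Final: 0.3983


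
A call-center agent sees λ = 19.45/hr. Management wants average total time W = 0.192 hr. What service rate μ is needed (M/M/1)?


W = 1/(μ−λ) ⇒ μ − λ = 1/W = 1/0.192 = 5.2083
μ = λ + 1/W = 19.45 + 5.2083 = 24.6583 per hr

Final: 24.6583 /hr


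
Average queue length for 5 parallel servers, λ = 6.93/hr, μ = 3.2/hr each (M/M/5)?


a = λ/μ = 2.1656; ρ = a/5 = 0.4331
P₀ = 0.113378
Lq = P₀·a^c·ρ / (c!·(1−ρ)²) = 0.113378·47.63392·0.4331/(120·0.32135)
= 0.06066

Final: 0.06066


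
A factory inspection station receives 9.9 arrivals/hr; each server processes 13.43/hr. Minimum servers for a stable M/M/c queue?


Stability requires cμ > λ ⇔ c > λ/μ.
λ/μ = 9.9/13.43 = 0.7372
Minimum integer c = ⌊0.7372⌋ + 1 = 1
Check: 1·13.43 = 13.43 > 9.9, while 0·13.43 = 0.00 ≤ 9.9

Final: 1 servers


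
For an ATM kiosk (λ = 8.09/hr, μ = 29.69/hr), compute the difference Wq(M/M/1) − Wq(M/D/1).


ρ = 8.09/29.69 = 0.2725
Wq(M/M/1) = ρ/(μ−λ) = 0.2725/21.60 = 0.01261 hr
Wq(M/D/1) = ρ/(2(μ−λ)) = 0.006307 hr
Savings = 0.01261 − 0.006307 = 0.006307 hr

Final: 0.006307 hr


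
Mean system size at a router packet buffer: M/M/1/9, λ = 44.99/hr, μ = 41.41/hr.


ρ = 44.99/41.41 = 1.0865
L = ρ[1 − (K+1)ρ^K + Kρ^(K+1)] / [(1−ρ)(1−ρ^(K+1))]
Numerator: 1.0865·(1 − 10·2.109099 + 9·2.291435) = 0.577921
Denominator: (-0.08645)·(-1.291435) = 0.111648
L = 0.577921/0.111648 = 5.1763

Final: 5.1763


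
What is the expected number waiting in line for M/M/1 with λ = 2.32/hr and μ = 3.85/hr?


ρ = 2.32/3.85 = 0.6026
Lq = ρ²/(1−ρ) = 0.3631/0.3974 = 0.9137

Final: 0.9137


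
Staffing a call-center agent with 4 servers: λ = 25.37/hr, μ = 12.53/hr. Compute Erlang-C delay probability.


a = λ/μ = 2.0247; ρ = a/4 = 0.5062
P₀ = 0.126967 (from M/M/c formula)
C(c,a) = [a^c/(c!(1−ρ))]·P₀ = [16.80651/(24·0.4938)]·0.126967
= 1.41808·0.126967 = 0.180050

Final: 0.180050


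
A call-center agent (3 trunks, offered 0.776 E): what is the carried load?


B(3,0.776) = 0.036140 (Erlang-B)
Carried load = a(1 − B) = 0.776·(1 − 0.036140) = 0.776·0.963860 = 0.7480 E

Final: 0.7480 Erlangs


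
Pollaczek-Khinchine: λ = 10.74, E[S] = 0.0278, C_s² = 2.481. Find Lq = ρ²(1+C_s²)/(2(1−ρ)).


ρ = λ·E[S] = 10.74·0.0278 = 0.2986
Lq = ρ²(1+C_s²)/(2(1−ρ)) = 0.08915·(1+2.481)/(2·0.7014)
= 0.08915·3.4810/1.4029 = 0.22120

Final: 0.22120


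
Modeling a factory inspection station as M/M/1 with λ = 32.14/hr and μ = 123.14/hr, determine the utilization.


ρ = λ/μ = 32.14/123.14 = 0.2610

Final: 0.2610


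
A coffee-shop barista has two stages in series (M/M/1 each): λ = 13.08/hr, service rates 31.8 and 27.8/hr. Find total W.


Each node sees arrival rate λ = 13.08/hr (tandem ⇒ throughput preserved).
W₁ = 1/(μ₁−λ) = 1/(31.8−13.08) = 0.05342 hr
W₂ = 1/(μ₂−λ) = 1/(27.8−13.08) = 0.06793 hr
W_total = W₁ + W₂ = 0.05342 + 0.06793 = 0.12135 hr

Final: 0.12135 hr


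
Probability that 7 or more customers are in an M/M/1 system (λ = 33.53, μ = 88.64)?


ρ = 33.53/88.64 = 0.3783
P(N ≥ n) = ρ^n = 0.3783^7 = 0.001108

Final: 0.001108


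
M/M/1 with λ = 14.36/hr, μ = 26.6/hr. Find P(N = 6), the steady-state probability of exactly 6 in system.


ρ = 14.36/26.6 = 0.5398
P_n = (1−ρ)·ρ^n = (1 − 0.5398)·0.5398^6 = 0.4602·0.024754 = 0.011390

Final: 0.011390


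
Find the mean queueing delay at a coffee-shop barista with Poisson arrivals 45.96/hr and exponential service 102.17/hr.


ρ = 45.96/102.17 = 0.4498
Wq = ρ/(μ−λ) = 0.4498/(102.17 − 45.96) = 0.4498/56.21 = 0.008003 hr

Final: 0.008003 hr


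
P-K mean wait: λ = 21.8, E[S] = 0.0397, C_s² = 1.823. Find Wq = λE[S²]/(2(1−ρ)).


ρ = λ·E[S] = 21.8·0.0397 = 0.8655
E[S²] = E[S]²(1+C_s²) = 0.0397²·(1+1.823) = 0.004449
Wq = λ·E[S²]/(2(1−ρ)) = 21.8·0.004449/(2·0.1345) = 0.36047 hr

Final: 0.36047 hr


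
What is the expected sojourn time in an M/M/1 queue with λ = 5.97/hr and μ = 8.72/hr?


W = 1/(μ−λ) = 1/(8.72 − 5.97) = 1/2.75 = 0.3636 hr

Final: 0.3636 hr


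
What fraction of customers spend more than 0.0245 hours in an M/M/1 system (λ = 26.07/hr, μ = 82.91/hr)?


W ~ Exponential(μ−λ) for M/M/1.
μ − λ = 82.91 − 26.07 = 56.8400
P(W > t) = e^{−(μ−λ)t} = e^{−1.3926} = 0.248434

Final: 0.248434


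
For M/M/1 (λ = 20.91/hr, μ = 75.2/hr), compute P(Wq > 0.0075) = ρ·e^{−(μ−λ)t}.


ρ = 20.91/75.2 = 0.2781
P(Wq > t) = ρ·e^{−(μ−λ)t} = 0.2781·e^{−0.4072}
= 0.2781·0.665528 = 0.185056

Final: 0.185056


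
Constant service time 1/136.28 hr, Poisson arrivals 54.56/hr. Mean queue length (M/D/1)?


ρ = 54.56/136.28 = 0.4004
M/D/1: Lq = ρ²/(2(1−ρ)) = 0.1603/(2·0.5996) = 0.13365

Final: 0.13365


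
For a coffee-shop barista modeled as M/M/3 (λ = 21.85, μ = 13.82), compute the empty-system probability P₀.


a = λ/μ = 21.85/13.82 = 1.5810; ρ = a/c = 0.5270
Σ_{k=0}^{2} a^k/k! (terms k=0..2) = 1.00000 + 1.58104 + 1.24985 = 3.83089
Tail: a^3/(3!(1−ρ)) = 3.95212/(6·0.4730) = 1.39261
P₀ = 1/(3.83089 + 1.39261) = 1/5.22350 = 0.191442

Final: 0.191442


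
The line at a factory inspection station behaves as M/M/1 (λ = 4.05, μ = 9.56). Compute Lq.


ρ = 4.05/9.56 = 0.4236
Lq = ρ²/(1−ρ) = 0.1795/0.5764 = 0.3114

Final: 0.3114


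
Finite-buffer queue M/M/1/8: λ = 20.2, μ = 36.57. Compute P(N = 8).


ρ = λ/μ = 20.2/36.57 = 0.5524
P_K = (1−ρ)ρ^K/(1−ρ^(K+1)) = (0.4476·0.008666)/(1 − 0.004787)
= 0.003879/0.995213 = 0.003898

Final: 0.003898


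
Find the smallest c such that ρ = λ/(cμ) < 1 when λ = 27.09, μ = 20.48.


Stability requires cμ > λ ⇔ c > λ/μ.
λ/μ = 27.09/20.48 = 1.3228
Minimum integer c = ⌊1.3228⌋ + 1 = 2
Check: 2·20.48 = 40.96 > 27.09, while 1·20.48 = 20.48 ≤ 27.09

Final: 2 servers


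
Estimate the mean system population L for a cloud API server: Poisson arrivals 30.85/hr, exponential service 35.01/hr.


ρ = λ/μ = 30.85/35.01 = 0.8812
L = ρ/(1−ρ) = 0.8812/(1 − 0.8812) = 0.8812/0.1188 = 7.4159

Final: 7.4159


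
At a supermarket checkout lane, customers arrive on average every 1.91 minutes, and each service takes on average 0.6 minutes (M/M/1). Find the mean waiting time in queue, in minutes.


λ = 60/1.91 = 31.4136 /hr
μ = 60/0.6 = 100.0000 /hr
ρ = λ/μ = 31.4136/100.0000 = 0.3141
Wq = ρ/(μ−λ) = 0.3141/(100.0000−31.4136) = 0.004580 hr
In minutes: 0.004580·60 = 0.2748 min

Final: 0.2748 min


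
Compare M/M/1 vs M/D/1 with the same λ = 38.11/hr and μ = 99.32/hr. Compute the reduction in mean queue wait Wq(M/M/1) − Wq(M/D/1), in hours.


ρ = 38.11/99.32 = 0.3837
Wq(M/M/1) = ρ/(μ−λ) = 0.3837/61.21 = 0.006269 hr
Wq(M/D/1) = ρ/(2(μ−λ)) = 0.003134 hr
Savings = 0.006269 − 0.003134 = 0.003134 hr

Final: 0.003134 hr


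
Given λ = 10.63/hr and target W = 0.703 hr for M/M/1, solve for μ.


W = 1/(μ−λ) ⇒ μ − λ = 1/W = 1/0.703 = 1.4225
μ = λ + 1/W = 10.63 + 1.4225 = 12.0525 per hr

Final: 12.0525 /hr


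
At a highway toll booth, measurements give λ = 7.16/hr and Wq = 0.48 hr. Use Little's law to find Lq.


Lq = λWq = 7.16·0.48 = 3.4368

Final: 3.4368


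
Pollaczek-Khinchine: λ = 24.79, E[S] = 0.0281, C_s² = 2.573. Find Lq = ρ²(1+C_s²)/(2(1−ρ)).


ρ = λ·E[S] = 24.79·0.0281 = 0.6966
Lq = ρ²(1+C_s²)/(2(1−ρ)) = 0.4853·(1+2.573)/(2·0.3034)
= 0.4853·3.5730/0.6068 = 2.85727

Final: 2.85727


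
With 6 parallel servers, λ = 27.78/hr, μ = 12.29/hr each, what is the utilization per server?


ρ = λ/(cμ) = 27.78/(6·12.29) = 27.78/73.74 = 0.3767

Final: 0.3767


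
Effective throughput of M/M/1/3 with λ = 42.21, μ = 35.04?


ρ = 1.2046; P_K = (1−ρ)ρ^3/(1−ρ^4) = 0.323486
λ_eff = λ(1 − P_K) = 42.21·(1 − 0.323486) = 42.21·0.676514 = 28.5557 /hr

Final: 28.5557 /hr


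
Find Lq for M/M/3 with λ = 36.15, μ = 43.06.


a = λ/μ = 0.8395; ρ = a/3 = 0.2798
P₀ = 0.429393
Lq = P₀·a^c·ρ / (c!·(1−ρ)²) = 0.429393·0.59170·0.2798/(6·0.51863)
= 0.02285

Final: 0.02285


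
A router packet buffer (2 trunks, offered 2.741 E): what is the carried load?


B(2,2.741) = 0.501036 (Erlang-B)
Carried load = a(1 − B) = 2.741·(1 − 0.501036) = 2.741·0.498964 = 1.3677 E

Final: 1.3677 Erlangs


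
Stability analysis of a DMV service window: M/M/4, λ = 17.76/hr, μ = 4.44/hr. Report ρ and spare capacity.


Total capacity cμ = 4·4.44 = 17.76/hr
ρ = λ/(cμ) = 17.76/17.76 = 1.0000
Stable ⇔ ρ < 1: NO
Spare capacity = cμ − λ = 17.76 − 17.76 = 0.00/hr

Final: ρ = 1.0000; unstable; margin = 0.00/hr


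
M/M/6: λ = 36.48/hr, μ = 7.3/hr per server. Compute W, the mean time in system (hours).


a = 4.9973; ρ = 0.8329; P₀ = 0.004532
Lq = P₀·a^c·ρ/(c!(1−ρ)²) = 2.92304
Wq = Lq/λ = 2.92304/36.48 = 0.08013 hr
W = Wq + 1/μ = 0.08013 + 0.13699 = 0.21711 hr

Final: 0.21711 hr


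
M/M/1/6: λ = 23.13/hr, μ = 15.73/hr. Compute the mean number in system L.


ρ = 23.13/15.73 = 1.4704
L = ρ[1 − (K+1)ρ^K + Kρ^(K+1)] / [(1−ρ)(1−ρ^(K+1))]
Numerator: 1.4704·(1 − 7·10.108378 + 6·14.863749) = 28.561582
Denominator: (-0.4704)·(-13.863749) = 6.522044
L = 28.561582/6.522044 = 4.3792

Final: 4.3792


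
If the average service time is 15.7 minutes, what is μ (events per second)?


μ = 1/(service time) in consistent units.
1 second = 0.0166667 min, so μ = 0.0166667/15.7 = 0.001062 per second

Final: 0.001062 /sec


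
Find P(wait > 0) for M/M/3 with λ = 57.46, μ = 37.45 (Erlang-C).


a = λ/μ = 1.5343; ρ = a/3 = 0.5114
P₀ = 0.202284 (from M/M/c formula)
C(c,a) = [a^c/(c!(1−ρ))]·P₀ = [3.61195/(6·0.4886)]·0.202284
= 1.23217·0.202284 = 0.249248

Final: 0.249248


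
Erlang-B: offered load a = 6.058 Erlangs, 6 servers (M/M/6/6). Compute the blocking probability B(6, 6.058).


B(c,a) = (a^c/c!) / Σ_{k=0}^{c} a^k/k!
a^6/6! = 68.650407
Σ terms (k=0..6): 1.00000 + 6.05800 + 18.34968 + 37.05412 + 56.11847 + 67.99314 + 68.65041 = 255.223825
B = 68.650407/255.223825 = 0.268981

Final: 0.268981


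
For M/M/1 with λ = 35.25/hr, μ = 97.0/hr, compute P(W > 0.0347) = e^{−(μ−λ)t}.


W ~ Exponential(μ−λ) for M/M/1.
μ − λ = 97.0 − 35.25 = 61.7500
P(W > t) = e^{−(μ−λ)t} = e^{−2.1427} = 0.117335

Final: 0.117335


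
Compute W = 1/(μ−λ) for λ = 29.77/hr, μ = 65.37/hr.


W = 1/(μ−λ) = 1/(65.37 − 29.77) = 1/35.60 = 0.02809 hr

Final: 0.02809 hr


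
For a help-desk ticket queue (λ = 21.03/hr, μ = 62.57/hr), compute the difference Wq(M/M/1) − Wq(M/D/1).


ρ = 21.03/62.57 = 0.3361
Wq(M/M/1) = ρ/(μ−λ) = 0.3361/41.54 = 0.008091 hr
Wq(M/D/1) = ρ/(2(μ−λ)) = 0.004046 hr
Savings = 0.008091 − 0.004046 = 0.004046 hr

Final: 0.004046 hr


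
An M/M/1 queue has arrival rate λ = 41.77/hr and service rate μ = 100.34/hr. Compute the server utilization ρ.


ρ = λ/μ = 41.77/100.34 = 0.4163

Final: 0.4163


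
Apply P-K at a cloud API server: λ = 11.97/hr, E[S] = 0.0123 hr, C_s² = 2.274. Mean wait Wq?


ρ = λ·E[S] = 11.97·0.0123 = 0.1472
E[S²] = E[S]²(1+C_s²) = 0.0123²·(1+2.274) = 0.0004953
Wq = λ·E[S²]/(2(1−ρ)) = 11.97·0.0004953/(2·0.8528) = 0.003476 hr

Final: 0.003476 hr


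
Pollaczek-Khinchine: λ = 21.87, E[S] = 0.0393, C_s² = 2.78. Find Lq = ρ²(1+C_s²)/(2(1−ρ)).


ρ = λ·E[S] = 21.87·0.0393 = 0.8595
Lq = ρ²(1+C_s²)/(2(1−ρ)) = 0.7387·(1+2.78)/(2·0.1405)
= 0.7387·3.7800/0.2810 = 9.93666

Final: 9.93666


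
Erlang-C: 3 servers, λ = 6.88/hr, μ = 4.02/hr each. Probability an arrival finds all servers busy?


a = λ/μ = 1.7114; ρ = a/3 = 0.5705
P₀ = 0.163369 (from M/M/c formula)
C(c,a) = [a^c/(c!(1−ρ))]·P₀ = [5.01288/(6·0.4295)]·0.163369
= 1.94515·0.163369 = 0.317777

Final: 0.317777


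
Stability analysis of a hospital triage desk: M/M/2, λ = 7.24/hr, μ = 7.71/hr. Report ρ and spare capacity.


Total capacity cμ = 2·7.71 = 15.42/hr
ρ = λ/(cμ) = 7.24/15.42 = 0.4695
Stable ⇔ ρ < 1: YES
Spare capacity = cμ − λ = 15.42 − 7.24 = 8.18/hr

Final: ρ = 0.4695; stable; margin = 8.18/hr


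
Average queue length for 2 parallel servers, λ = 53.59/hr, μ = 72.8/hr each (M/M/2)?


a = λ/μ = 0.7361; ρ = a/2 = 0.3681
P₀ = 0.461921
Lq = P₀·a^c·ρ / (c!·(1−ρ)²) = 0.461921·0.54188·0.3681/(2·0.39934)
= 0.11535

Final: 0.11535


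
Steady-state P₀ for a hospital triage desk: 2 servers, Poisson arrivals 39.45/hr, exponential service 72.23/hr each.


a = λ/μ = 39.45/72.23 = 0.5462; ρ = a/c = 0.2731
Σ_{k=0}^{1} a^k/k! (terms k=0..1) = 1.00000 + 0.54617 = 1.54617
Tail: a^2/(2!(1−ρ)) = 0.29830/(2·0.7269) = 0.20519
P₀ = 1/(1.54617 + 0.20519) = 1/1.75136 = 0.570986

Final: 0.570986


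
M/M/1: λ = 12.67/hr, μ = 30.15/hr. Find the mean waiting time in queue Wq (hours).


ρ = 12.67/30.15 = 0.4202
Wq = ρ/(μ−λ) = 0.4202/(30.15 − 12.67) = 0.4202/17.48 = 0.02404 hr

Final: 0.02404 hr


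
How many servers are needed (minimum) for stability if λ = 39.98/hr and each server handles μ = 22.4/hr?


Stability requires cμ > λ ⇔ c > λ/μ.
λ/μ = 39.98/22.4 = 1.7848
Minimum integer c = ⌊1.7848⌋ + 1 = 2
Check: 2·22.4 = 44.80 > 39.98, while 1·22.4 = 22.40 ≤ 39.98

Final: 2 servers


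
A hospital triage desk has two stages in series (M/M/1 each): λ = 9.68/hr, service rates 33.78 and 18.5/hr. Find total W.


Each node sees arrival rate λ = 9.68/hr (tandem ⇒ throughput preserved).
W₁ = 1/(μ₁−λ) = 1/(33.78−9.68) = 0.04149 hr
W₂ = 1/(μ₂−λ) = 1/(18.5−9.68) = 0.11338 hr
W_total = W₁ + W₂ = 0.04149 + 0.11338 = 0.15487 hr

Final: 0.15487 hr


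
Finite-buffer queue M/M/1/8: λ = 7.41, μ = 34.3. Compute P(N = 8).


ρ = λ/μ = 7.41/34.3 = 0.2160
P_K = (1−ρ)ρ^K/(1−ρ^(K+1)) = (0.7840·0.000004745)/(1 − 0.000001025)
= 0.000003720/0.999999 = 0.000003720

Final: 0.000003720


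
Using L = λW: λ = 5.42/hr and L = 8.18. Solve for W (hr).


W = L/λ = 8.18/5.42 = 1.5092 hr

Final: 1.5092 hr


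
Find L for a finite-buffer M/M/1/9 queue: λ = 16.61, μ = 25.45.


ρ = 16.61/25.45 = 0.6527
L = ρ[1 − (K+1)ρ^K + Kρ^(K+1)] / [(1−ρ)(1−ρ^(K+1))]
Numerator: 0.6527·(1 − 10·0.021485 + 9·0.014022) = 0.594795
Denominator: (0.3473)·(0.985978) = 0.342477
L = 0.594795/0.342477 = 1.7367

Final: 1.7367


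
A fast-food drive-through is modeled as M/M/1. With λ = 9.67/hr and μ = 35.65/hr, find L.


ρ = λ/μ = 9.67/35.65 = 0.2712
L = ρ/(1−ρ) = 0.2712/(1 − 0.2712) = 0.2712/0.7288 = 0.3722

Final: 0.3722


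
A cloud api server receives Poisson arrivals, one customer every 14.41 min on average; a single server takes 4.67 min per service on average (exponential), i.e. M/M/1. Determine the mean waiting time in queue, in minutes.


λ = 60/14.41 = 4.1638 /hr
μ = 60/4.67 = 12.8480 /hr
ρ = λ/μ = 4.1638/12.8480 = 0.3241
Wq = ρ/(μ−λ) = 0.3241/(12.8480−4.1638) = 0.03732 hr
In minutes: 0.03732·60 = 2.239 min

Final: 2.239 min


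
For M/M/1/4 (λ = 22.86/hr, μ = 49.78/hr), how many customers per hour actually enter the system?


ρ = 0.4592; P_K = (1−ρ)ρ^4/(1−ρ^5) = 0.024551
λ_eff = λ(1 − P_K) = 22.86·(1 − 0.024551) = 22.86·0.975449 = 22.2988 /hr

Final: 22.2988 /hr


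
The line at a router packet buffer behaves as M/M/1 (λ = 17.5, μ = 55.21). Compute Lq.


ρ = 17.5/55.21 = 0.3170
Lq = ρ²/(1−ρ) = 0.1005/0.6830 = 0.1471

Final: 0.1471


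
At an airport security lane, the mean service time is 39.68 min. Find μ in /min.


μ = 1/(service time) in consistent units.
1 minute = 1 min, so μ = 1/39.68 = 0.02520 per minute

Final: 0.02520 /min


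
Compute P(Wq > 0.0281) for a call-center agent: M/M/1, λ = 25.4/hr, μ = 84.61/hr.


ρ = 25.4/84.61 = 0.3002
P(Wq > t) = ρ·e^{−(μ−λ)t} = 0.3002·e^{−1.6638}
= 0.3002·0.189418 = 0.056863

Final: 0.056863


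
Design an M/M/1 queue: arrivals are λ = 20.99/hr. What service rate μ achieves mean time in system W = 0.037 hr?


W = 1/(μ−λ) ⇒ μ − λ = 1/W = 1/0.037 = 27.0270
μ = λ + 1/W = 20.99 + 27.0270 = 48.0170 per hr

Final: 48.0170 /hr


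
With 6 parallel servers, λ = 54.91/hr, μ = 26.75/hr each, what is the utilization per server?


ρ = λ/(cμ) = 54.91/(6·26.75) = 54.91/160.50 = 0.3421

Final: 0.3421


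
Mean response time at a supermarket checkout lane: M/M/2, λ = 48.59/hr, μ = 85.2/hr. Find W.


a = 0.5703; ρ = 0.2852; P₀ = 0.556235
Lq = P₀·a^c·ρ/(c!(1−ρ)²) = 0.05048
Wq = Lq/λ = 0.05048/48.59 = 0.001039 hr
W = Wq + 1/μ = 0.001039 + 0.01174 = 0.01278 hr

Final: 0.01278 hr


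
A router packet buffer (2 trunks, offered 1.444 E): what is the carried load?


B(2,1.444) = 0.299024 (Erlang-B)
Carried load = a(1 − B) = 1.444·(1 − 0.299024) = 1.444·0.700976 = 1.0122 E

Final: 1.0122 Erlangs


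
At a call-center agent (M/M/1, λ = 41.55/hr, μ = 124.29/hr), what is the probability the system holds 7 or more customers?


ρ = 41.55/124.29 = 0.3343
P(N ≥ n) = ρ^n = 0.3343^7 = 0.0004666

Final: 0.0004666


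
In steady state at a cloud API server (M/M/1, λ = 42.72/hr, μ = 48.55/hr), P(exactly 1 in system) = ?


ρ = 42.72/48.55 = 0.8799
P_n = (1−ρ)·ρ^n = (1 − 0.8799)·0.8799^1 = 0.1201·0.879918 = 0.105663

Final: 0.105663


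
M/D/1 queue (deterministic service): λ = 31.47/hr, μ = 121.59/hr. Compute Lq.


ρ = 31.47/121.59 = 0.2588
M/D/1: Lq = ρ²/(2(1−ρ)) = 0.06699/(2·0.7412) = 0.04519

Final: 0.04519


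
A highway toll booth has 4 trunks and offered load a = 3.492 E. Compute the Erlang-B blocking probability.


B(c,a) = (a^c/c!) / Σ_{k=0}^{c} a^k/k!
a^4/4! = 6.195633
Σ terms (k=0..4): 1.00000 + 3.49200 + 6.09703 + 7.09695 + 6.19563 = 23.881610
B = 6.195633/23.881610 = 0.259431

Final: 0.259431


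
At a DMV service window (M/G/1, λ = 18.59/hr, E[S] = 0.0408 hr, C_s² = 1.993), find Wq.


ρ = λ·E[S] = 18.59·0.0408 = 0.7585
E[S²] = E[S]²(1+C_s²) = 0.0408²·(1+1.993) = 0.004982
Wq = λ·E[S²]/(2(1−ρ)) = 18.59·0.004982/(2·0.2415) = 0.19174 hr

Final: 0.19174 hr


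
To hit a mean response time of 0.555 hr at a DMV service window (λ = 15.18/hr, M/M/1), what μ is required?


W = 1/(μ−λ) ⇒ μ − λ = 1/W = 1/0.555 = 1.8018
μ = λ + 1/W = 15.18 + 1.8018 = 16.9818 per hr

Final: 16.9818 /hr


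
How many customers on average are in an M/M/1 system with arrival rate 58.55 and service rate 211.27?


ρ = λ/μ = 58.55/211.27 = 0.2771
L = ρ/(1−ρ) = 0.2771/(1 − 0.2771) = 0.2771/0.7229 = 0.3834

Final: 0.3834


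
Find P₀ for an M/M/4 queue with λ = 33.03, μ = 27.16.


a = λ/μ = 33.03/27.16 = 1.2161; ρ = a/c = 0.3040
Σ_{k=0}^{3} a^k/k! (terms k=0..3) = 1.00000 + 1.21613 + 0.73948 + 0.29977 = 3.25538
Tail: a^4/(4!(1−ρ)) = 2.18733/(24·0.6960) = 0.13095
P₀ = 1/(3.25538 + 0.13095) = 1/3.38633 = 0.295305

Final: 0.295305


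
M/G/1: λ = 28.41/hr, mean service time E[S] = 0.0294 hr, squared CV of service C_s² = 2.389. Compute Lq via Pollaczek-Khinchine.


ρ = λ·E[S] = 28.41·0.0294 = 0.8353
Lq = ρ²(1+C_s²)/(2(1−ρ)) = 0.6976·(1+2.389)/(2·0.1647)
= 0.6976·3.3890/0.3295 = 7.17569

Final: 7.17569


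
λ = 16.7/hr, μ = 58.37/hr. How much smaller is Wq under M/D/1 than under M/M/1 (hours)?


ρ = 16.7/58.37 = 0.2861
Wq(M/M/1) = ρ/(μ−λ) = 0.2861/41.67 = 0.006866 hr
Wq(M/D/1) = ρ/(2(μ−λ)) = 0.003433 hr
Savings = 0.006866 − 0.003433 = 0.003433 hr

Final: 0.003433 hr


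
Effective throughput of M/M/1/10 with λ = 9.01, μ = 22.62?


ρ = 0.3983; P_K = (1−ρ)ρ^10/(1−ρ^11) = 0.00006049
λ_eff = λ(1 − P_K) = 9.01·(1 − 0.00006049) = 9.01·0.999940 = 9.0095 /hr

Final: 9.0095 /hr


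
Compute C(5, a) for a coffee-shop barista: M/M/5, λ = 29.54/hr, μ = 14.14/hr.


a = λ/μ = 2.0891; ρ = a/5 = 0.4178
P₀ = 0.122637 (from M/M/c formula)
C(c,a) = [a^c/(c!(1−ρ))]·P₀ = [39.79288/(120·0.5822)]·0.122637
= 0.56960·0.122637 = 0.069854

Final: 0.069854


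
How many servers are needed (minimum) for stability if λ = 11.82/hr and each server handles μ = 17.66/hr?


Stability requires cμ > λ ⇔ c > λ/μ.
λ/μ = 11.82/17.66 = 0.6693
Minimum integer c = ⌊0.6693⌋ + 1 = 1
Check: 1·17.66 = 17.66 > 11.82, while 0·17.66 = 0.00 ≤ 11.82

Final: 1 servers


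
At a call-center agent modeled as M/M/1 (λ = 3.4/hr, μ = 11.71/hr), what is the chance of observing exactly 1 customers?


ρ = 3.4/11.71 = 0.2904
P_n = (1−ρ)·ρ^n = (1 − 0.2904)·0.2904^1 = 0.7096·0.290350 = 0.206047

Final: 0.206047


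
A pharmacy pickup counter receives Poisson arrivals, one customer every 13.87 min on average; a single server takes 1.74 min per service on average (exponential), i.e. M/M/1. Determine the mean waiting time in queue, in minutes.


λ = 60/13.87 = 4.3259 /hr
μ = 60/1.74 = 34.4828 /hr
ρ = λ/μ = 4.3259/34.4828 = 0.1255
Wq = ρ/(μ−λ) = 0.1255/(34.4828−4.3259) = 0.004160 hr
In minutes: 0.004160·60 = 0.2496 min

Final: 0.2496 min


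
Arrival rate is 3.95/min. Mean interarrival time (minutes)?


Mean interarrival time = 1/λ = 1/3.95 minute = 0.25316 minute
In minutes: 0.25316 × 1 = 0.2532 min

Final: 0.2532 min


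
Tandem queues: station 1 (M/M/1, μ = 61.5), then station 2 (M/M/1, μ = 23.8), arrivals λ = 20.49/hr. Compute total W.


Each node sees arrival rate λ = 20.49/hr (tandem ⇒ throughput preserved).
W₁ = 1/(μ₁−λ) = 1/(61.5−20.49) = 0.02438 hr
W₂ = 1/(μ₂−λ) = 1/(23.8−20.49) = 0.30211 hr
W_total = W₁ + W₂ = 0.02438 + 0.30211 = 0.32650 hr

Final: 0.32650 hr


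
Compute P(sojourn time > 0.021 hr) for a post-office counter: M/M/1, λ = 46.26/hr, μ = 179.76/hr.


W ~ Exponential(μ−λ) for M/M/1.
μ − λ = 179.76 − 46.26 = 133.5000
P(W > t) = e^{−(μ−λ)t} = e^{−2.8035} = 0.060598

Final: 0.060598


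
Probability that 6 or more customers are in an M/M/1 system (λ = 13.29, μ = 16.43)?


ρ = 13.29/16.43 = 0.8089
P(N ≥ n) = ρ^n = 0.8089^6 = 0.280107

Final: 0.280107


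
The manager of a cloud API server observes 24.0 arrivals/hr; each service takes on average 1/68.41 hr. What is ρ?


ρ = λ/μ = 24.0/68.41 = 0.3508

Final: 0.3508


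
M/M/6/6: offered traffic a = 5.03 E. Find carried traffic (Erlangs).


B(6,5.03) = 0.194101 (Erlang-B)
Carried load = a(1 − B) = 5.03·(1 − 0.194101) = 5.03·0.805899 = 4.0537 E

Final: 4.0537 Erlangs


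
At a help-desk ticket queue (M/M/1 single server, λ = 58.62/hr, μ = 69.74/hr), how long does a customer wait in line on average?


ρ = 58.62/69.74 = 0.8406
Wq = ρ/(μ−λ) = 0.8406/(69.74 − 58.62) = 0.8406/11.12 = 0.07559 hr

Final: 0.07559 hr


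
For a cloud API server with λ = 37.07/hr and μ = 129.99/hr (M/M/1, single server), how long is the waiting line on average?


ρ = 37.07/129.99 = 0.2852
Lq = ρ²/(1−ρ) = 0.08133/0.7148 = 0.1138

Final: 0.1138


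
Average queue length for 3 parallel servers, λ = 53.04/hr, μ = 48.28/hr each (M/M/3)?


a = λ/μ = 1.0986; ρ = a/3 = 0.3662
P₀ = 0.327793
Lq = P₀·a^c·ρ / (c!·(1−ρ)²) = 0.327793·1.32589·0.3662/(6·0.40171)
= 0.06603

Final: 0.06603


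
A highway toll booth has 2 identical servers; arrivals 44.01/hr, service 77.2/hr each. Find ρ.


ρ = λ/(cμ) = 44.01/(2·77.2) = 44.01/154.40 = 0.2850

Final: 0.2850


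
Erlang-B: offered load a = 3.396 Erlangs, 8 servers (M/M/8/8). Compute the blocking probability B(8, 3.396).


B(c,a) = (a^c/c!) / Σ_{k=0}^{c} a^k/k!
a^8/8! = 0.438754
Σ terms (k=0..8): 1.00000 + 3.39600 + 5.76641 + 6.52757 + 5.54191 + 3.76407 + 2.13046 + 1.03358 + 0.43875 = 29.598750
B = 0.438754/29.598750 = 0.014823

Final: 0.014823


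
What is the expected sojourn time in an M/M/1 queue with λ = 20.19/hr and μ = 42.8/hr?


W = 1/(μ−λ) = 1/(42.8 − 20.19) = 1/22.61 = 0.04423 hr

Final: 0.04423 hr


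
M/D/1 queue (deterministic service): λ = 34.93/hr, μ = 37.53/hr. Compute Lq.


ρ = 34.93/37.53 = 0.9307
M/D/1: Lq = ρ²/(2(1−ρ)) = 0.8662/(2·0.06928) = 6.25195

Final: 6.25195


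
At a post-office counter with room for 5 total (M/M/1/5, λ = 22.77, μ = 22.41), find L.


ρ = 22.77/22.41 = 1.0161
L = ρ[1 − (K+1)ρ^K + Kρ^(K+1)] / [(1−ρ)(1−ρ^(K+1))]
Numerator: 1.0161·(1 − 6·1.082944 + 5·1.100340) = 0.004105
Denominator: (-0.01606)·(-0.100340) = 0.001612
L = 0.004105/0.001612 = 2.5465

Final: 2.5465


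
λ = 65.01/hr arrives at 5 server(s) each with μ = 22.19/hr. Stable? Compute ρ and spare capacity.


Total capacity cμ = 5·22.19 = 110.95/hr
ρ = λ/(cμ) = 65.01/110.95 = 0.5859
Stable ⇔ ρ < 1: YES
Spare capacity = cμ − λ = 110.95 − 65.01 = 45.94/hr

Final: ρ = 0.5859; stable; margin = 45.94/hr


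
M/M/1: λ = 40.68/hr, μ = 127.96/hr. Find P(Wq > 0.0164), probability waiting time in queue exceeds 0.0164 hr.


ρ = 40.68/127.96 = 0.3179
P(Wq > t) = ρ·e^{−(μ−λ)t} = 0.3179·e^{−1.4314}
= 0.3179·0.238976 = 0.075973

Final: 0.075973


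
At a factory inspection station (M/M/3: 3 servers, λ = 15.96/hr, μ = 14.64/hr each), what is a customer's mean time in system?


a = 1.0902; ρ = 0.3634; P₀ = 0.330733
Lq = P₀·a^c·ρ/(c!(1−ρ)²) = 0.06404
Wq = Lq/λ = 0.06404/15.96 = 0.004012 hr
W = Wq + 1/μ = 0.004012 + 0.06831 = 0.07232 hr

Final: 0.07232 hr


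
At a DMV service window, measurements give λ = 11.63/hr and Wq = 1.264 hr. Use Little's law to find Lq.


Lq = λWq = 11.63·1.264 = 14.7003

Final: 14.7003


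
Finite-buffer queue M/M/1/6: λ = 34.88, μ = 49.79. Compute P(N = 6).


ρ = λ/μ = 34.88/49.79 = 0.7005
P_K = (1−ρ)ρ^K/(1−ρ^(K+1)) = (0.2995·0.118197)/(1 − 0.082802)
= 0.035395/0.917198 = 0.038590

Final: 0.038590


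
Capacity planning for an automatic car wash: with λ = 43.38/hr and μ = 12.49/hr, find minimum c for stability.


Stability requires cμ > λ ⇔ c > λ/μ.
λ/μ = 43.38/12.49 = 3.4732
Minimum integer c = ⌊3.4732⌋ + 1 = 4
Check: 4·12.49 = 49.96 > 43.38, while 3·12.49 = 37.47 ≤ 43.38

Final: 4 servers


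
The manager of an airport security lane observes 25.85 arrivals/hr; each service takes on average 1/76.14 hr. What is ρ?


ρ = λ/μ = 25.85/76.14 = 0.3395

Final: 0.3395


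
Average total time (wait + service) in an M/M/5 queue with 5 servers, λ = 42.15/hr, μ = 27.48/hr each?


a = 1.5338; ρ = 0.3068; P₀ = 0.215318
Lq = P₀·a^c·ρ/(c!(1−ρ)²) = 0.009724
Wq = Lq/λ = 0.009724/42.15 = 0.0002307 hr
W = Wq + 1/μ = 0.0002307 + 0.03639 = 0.03662 hr

Final: 0.03662 hr


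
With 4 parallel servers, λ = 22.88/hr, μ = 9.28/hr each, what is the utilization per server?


ρ = λ/(cμ) = 22.88/(4·9.28) = 22.88/37.12 = 0.6164

Final: 0.6164


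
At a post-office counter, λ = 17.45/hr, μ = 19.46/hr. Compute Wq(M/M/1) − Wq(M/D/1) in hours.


ρ = 17.45/19.46 = 0.8967
Wq(M/M/1) = ρ/(μ−λ) = 0.8967/2.01 = 0.44612 hr
Wq(M/D/1) = ρ/(2(μ−λ)) = 0.22306 hr
Savings = 0.44612 − 0.22306 = 0.22306 hr

Final: 0.22306 hr


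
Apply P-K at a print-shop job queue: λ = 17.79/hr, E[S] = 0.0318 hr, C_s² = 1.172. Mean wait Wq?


ρ = λ·E[S] = 17.79·0.0318 = 0.5657
E[S²] = E[S]²(1+C_s²) = 0.0318²·(1+1.172) = 0.002196
Wq = λ·E[S²]/(2(1−ρ)) = 17.79·0.002196/(2·0.4343) = 0.04499 hr

Final: 0.04499 hr


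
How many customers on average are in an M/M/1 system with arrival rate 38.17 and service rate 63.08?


ρ = λ/μ = 38.17/63.08 = 0.6051
L = ρ/(1−ρ) = 0.6051/(1 − 0.6051) = 0.6051/0.3949 = 1.5323

Final: 1.5323


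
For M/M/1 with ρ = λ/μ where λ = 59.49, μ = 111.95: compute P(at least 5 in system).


ρ = 59.49/111.95 = 0.5314
P(N ≥ n) = ρ^n = 0.5314^5 = 0.042374

Final: 0.042374


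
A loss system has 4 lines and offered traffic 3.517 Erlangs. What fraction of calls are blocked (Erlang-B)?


B(c,a) = (a^c/c!) / Σ_{k=0}^{c} a^k/k!
a^4/4! = 6.374971
Σ terms (k=0..4): 1.00000 + 3.51700 + 6.18464 + 7.25046 + 6.37497 = 24.327081
B = 6.374971/24.327081 = 0.262052

Final: 0.262052


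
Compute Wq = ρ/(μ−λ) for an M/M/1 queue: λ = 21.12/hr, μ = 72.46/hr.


ρ = 21.12/72.46 = 0.2915
Wq = ρ/(μ−λ) = 0.2915/(72.46 − 21.12) = 0.2915/51.34 = 0.005677 hr

Final: 0.005677 hr


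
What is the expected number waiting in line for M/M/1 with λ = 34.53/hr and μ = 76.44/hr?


ρ = 34.53/76.44 = 0.4517
Lq = ρ²/(1−ρ) = 0.2041/0.5483 = 0.3722

Final: 0.3722


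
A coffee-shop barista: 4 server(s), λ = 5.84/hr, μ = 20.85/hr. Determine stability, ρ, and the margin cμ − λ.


Total capacity cμ = 4·20.85 = 83.40/hr
ρ = λ/(cμ) = 5.84/83.40 = 0.07002
Stable ⇔ ρ < 1: YES
Spare capacity = cμ − λ = 83.40 − 5.84 = 77.56/hr

Final: ρ = 0.07002; stable; margin = 77.56/hr


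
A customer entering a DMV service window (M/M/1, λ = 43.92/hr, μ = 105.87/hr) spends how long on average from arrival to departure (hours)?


W = 1/(μ−λ) = 1/(105.87 − 43.92) = 1/61.95 = 0.01614 hr

Final: 0.01614 hr


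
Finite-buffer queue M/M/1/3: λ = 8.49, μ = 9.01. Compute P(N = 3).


ρ = λ/μ = 8.49/9.01 = 0.9423
P_K = (1−ρ)ρ^K/(1−ρ^(K+1)) = (0.05771·0.836659)/(1 − 0.788373)
= 0.048287/0.211627 = 0.228168

Final: 0.228168


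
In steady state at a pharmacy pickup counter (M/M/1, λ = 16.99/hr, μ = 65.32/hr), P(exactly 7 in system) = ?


ρ = 16.99/65.32 = 0.2601
P_n = (1−ρ)·ρ^n = (1 − 0.2601)·0.2601^7 = 0.7399·0.00008054 = 0.00005959

Final: 0.00005959


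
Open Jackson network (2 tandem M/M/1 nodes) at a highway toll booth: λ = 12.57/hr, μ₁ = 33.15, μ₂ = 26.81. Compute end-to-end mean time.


Each node sees arrival rate λ = 12.57/hr (tandem ⇒ throughput preserved).
W₁ = 1/(μ₁−λ) = 1/(33.15−12.57) = 0.04859 hr
W₂ = 1/(μ₂−λ) = 1/(26.81−12.57) = 0.07022 hr
W_total = W₁ + W₂ = 0.04859 + 0.07022 = 0.11882 hr

Final: 0.11882 hr


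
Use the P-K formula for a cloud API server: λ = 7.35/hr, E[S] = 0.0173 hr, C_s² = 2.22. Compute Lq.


ρ = λ·E[S] = 7.35·0.0173 = 0.1272
Lq = ρ²(1+C_s²)/(2(1−ρ)) = 0.01617·(1+2.22)/(2·0.8728)
= 0.01617·3.2200/1.7457 = 0.02982

Final: 0.02982


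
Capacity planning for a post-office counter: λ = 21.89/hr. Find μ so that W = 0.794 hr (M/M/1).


W = 1/(μ−λ) ⇒ μ − λ = 1/W = 1/0.794 = 1.2594
μ = λ + 1/W = 21.89 + 1.2594 = 23.1494 per hr

Final: 23.1494 /hr


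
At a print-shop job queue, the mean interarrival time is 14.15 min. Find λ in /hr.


λ = 1/(interarrival time) in consistent units.
1 hour = 60 min, so λ = 60/14.15 = 4.2403 per hour

Final: 4.2403 /hr


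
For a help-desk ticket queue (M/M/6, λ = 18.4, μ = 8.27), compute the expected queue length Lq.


a = λ/μ = 2.2249; ρ = a/6 = 0.3708
P₀ = 0.107773
Lq = P₀·a^c·ρ / (c!·(1−ρ)²) = 0.107773·121.30365·0.3708/(720·0.39587)
= 0.01701

Final: 0.01701


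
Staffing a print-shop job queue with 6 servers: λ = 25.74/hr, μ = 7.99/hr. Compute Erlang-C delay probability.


a = λ/μ = 3.2215; ρ = a/6 = 0.5369
P₀ = 0.038888 (from M/M/c formula)
C(c,a) = [a^c/(c!(1−ρ))]·P₀ = [1117.81666/(720·0.4631)]·0.038888
= 3.35261·0.038888 = 0.130376

Final: 0.130376


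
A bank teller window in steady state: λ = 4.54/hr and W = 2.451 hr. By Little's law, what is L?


L = λW = 4.54·2.451 = 11.1275

Final: 11.1275


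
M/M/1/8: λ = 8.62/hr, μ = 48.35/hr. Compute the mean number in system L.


ρ = 8.62/48.35 = 0.1783
L = ρ[1 − (K+1)ρ^K + Kρ^(K+1)] / [(1−ρ)(1−ρ^(K+1))]
Numerator: 0.1783·(1 − 9·0.000001021 + 8·0.0000001820) = 0.178282
Denominator: (0.8217)·(1.000000) = 0.821716
L = 0.178282/0.821716 = 0.2170

Final: 0.2170


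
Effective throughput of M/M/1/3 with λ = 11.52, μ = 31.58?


ρ = 0.3648; P_K = (1−ρ)ρ^3/(1−ρ^4) = 0.031391
λ_eff = λ(1 − P_K) = 11.52·(1 − 0.031391) = 11.52·0.968609 = 11.1584 /hr

Final: 11.1584 /hr


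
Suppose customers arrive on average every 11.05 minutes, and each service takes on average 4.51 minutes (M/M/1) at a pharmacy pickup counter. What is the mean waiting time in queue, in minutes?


λ = 60/11.05 = 5.4299 /hr
μ = 60/4.51 = 13.3038 /hr
ρ = λ/μ = 5.4299/13.3038 = 0.4081
Wq = ρ/(μ−λ) = 0.4081/(13.3038−5.4299) = 0.05184 hr
In minutes: 0.05184·60 = 3.110 min

Final: 3.110 min


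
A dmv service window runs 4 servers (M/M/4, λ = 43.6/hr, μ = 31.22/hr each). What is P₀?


a = λ/μ = 43.6/31.22 = 1.3965; ρ = a/c = 0.3491
Σ_{k=0}^{3} a^k/k! (terms k=0..3) = 1.00000 + 1.39654 + 0.97516 + 0.45395 = 3.82566
Tail: a^4/(4!(1−ρ)) = 3.80377/(24·0.6509) = 0.24351
P₀ = 1/(3.82566 + 0.24351) = 1/4.06916 = 0.245751

Final: 0.245751


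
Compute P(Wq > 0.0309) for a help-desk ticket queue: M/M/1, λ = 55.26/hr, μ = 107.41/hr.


ρ = 55.26/107.41 = 0.5145
P(Wq > t) = ρ·e^{−(μ−λ)t} = 0.5145·e^{−1.6114}
= 0.5145·0.199601 = 0.102690

Final: 0.102690


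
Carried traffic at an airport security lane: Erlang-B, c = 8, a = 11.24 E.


B(8,11.24) = 0.392733 (Erlang-B)
Carried load = a(1 − B) = 11.24·(1 − 0.392733) = 11.24·0.607267 = 6.8257 E

Final: 6.8257 Erlangs


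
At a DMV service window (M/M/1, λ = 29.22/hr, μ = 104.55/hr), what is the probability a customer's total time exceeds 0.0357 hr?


W ~ Exponential(μ−λ) for M/M/1.
μ − λ = 104.55 − 29.22 = 75.3300
P(W > t) = e^{−(μ−λ)t} = e^{−2.6893} = 0.067930

Final: 0.067930


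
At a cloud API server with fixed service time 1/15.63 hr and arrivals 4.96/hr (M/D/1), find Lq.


ρ = 4.96/15.63 = 0.3173
M/D/1: Lq = ρ²/(2(1−ρ)) = 0.1007/(2·0.6827) = 0.07376

Final: 0.07376


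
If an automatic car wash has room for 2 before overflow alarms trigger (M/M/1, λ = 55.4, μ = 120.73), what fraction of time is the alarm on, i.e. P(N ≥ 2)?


ρ = 55.4/120.73 = 0.4589
P(N ≥ n) = ρ^n = 0.4589^2 = 0.210566

Final: 0.210566


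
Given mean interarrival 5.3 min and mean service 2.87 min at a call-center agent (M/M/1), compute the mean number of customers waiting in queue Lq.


λ = 60/5.3 = 11.3208 /hr
μ = 60/2.87 = 20.9059 /hr
ρ = λ/μ = 11.3208/20.9059 = 0.5415
Lq = ρ²/(1−ρ) = 0.2932/0.4585 = 0.6396

Final: 0.6396


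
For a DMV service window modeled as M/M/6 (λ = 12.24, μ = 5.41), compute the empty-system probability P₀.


a = λ/μ = 12.24/5.41 = 2.2625; ρ = a/c = 0.3771
Σ_{k=0}^{5} a^k/k! (terms k=0..5) = 1.00000 + 2.26248 + 2.55940 + 1.93020 + 1.09176 + 0.49401 = 9.33784
Tail: a^6/(6!(1−ρ)) = 134.12351/(720·0.6229) = 0.29905
P₀ = 1/(9.33784 + 0.29905) = 1/9.63689 = 0.103768

Final: 0.103768


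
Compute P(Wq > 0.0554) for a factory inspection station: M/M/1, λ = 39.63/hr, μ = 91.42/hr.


ρ = 39.63/91.42 = 0.4335
P(Wq > t) = ρ·e^{−(μ−λ)t} = 0.4335·e^{−2.8692}
= 0.4335·0.056746 = 0.024599

Final: 0.024599


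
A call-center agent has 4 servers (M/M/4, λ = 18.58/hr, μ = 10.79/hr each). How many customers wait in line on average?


a = λ/μ = 1.7220; ρ = a/4 = 0.4305
P₀ = 0.175476
Lq = P₀·a^c·ρ / (c!·(1−ρ)²) = 0.175476·8.79219·0.4305/(24·0.32434)
= 0.08532

Final: 0.08532


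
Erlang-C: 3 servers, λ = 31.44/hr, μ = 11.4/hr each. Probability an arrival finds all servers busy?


a = λ/μ = 2.7579; ρ = a/3 = 0.9193
P₀ = 0.019653 (from M/M/c formula)
C(c,a) = [a^c/(c!(1−ρ))]·P₀ = [20.97650/(6·0.08070)]·0.019653
= 43.32104·0.019653 = 0.851403

Final: 0.851403


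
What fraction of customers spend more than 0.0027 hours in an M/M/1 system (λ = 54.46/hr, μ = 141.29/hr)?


W ~ Exponential(μ−λ) for M/M/1.
μ − λ = 141.29 − 54.46 = 86.8300
P(W > t) = e^{−(μ−λ)t} = e^{−0.2344} = 0.791013

Final: 0.791013
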